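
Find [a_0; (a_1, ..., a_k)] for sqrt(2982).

Write x_i = (sqrt(2982) + m_i)/d_i with (m_0, d_0) = (0, 1). a_0 = floor(sqrt(2982)) = 54, since 54^2 = 2916 <= 2982 < 3025 = 55^2.
Iterate m_{i+1} = d_i*a_i - m_i, d_{i+1} = (2982 - m_{i+1}^2)/d_i, a_{i+1} = floor((a_0 + m_{i+1})/d_{i+1}):
  m_1 = 1*54 - 0 = 54, d_1 = (2982 - 54^2)/1 = 66/1 = 66, a_1 = floor((54 + 54)/66) = 1.
  m_2 = 66*1 - 54 = 12, d_2 = (2982 - 12^2)/66 = 2838/66 = 43, a_2 = floor((54 + 12)/43) = 1.
  m_3 = 43*1 - 12 = 31, d_3 = (2982 - 31^2)/43 = 2021/43 = 47, a_3 = floor((54 + 31)/47) = 1.
  m_4 = 47*1 - 31 = 16, d_4 = (2982 - 16^2)/47 = 2726/47 = 58, a_4 = floor((54 + 16)/58) = 1.
  m_5 = 58*1 - 16 = 42, d_5 = (2982 - 42^2)/58 = 1218/58 = 21, a_5 = floor((54 + 42)/21) = 4.
  m_6 = 21*4 - 42 = 42, d_6 = (2982 - 42^2)/21 = 1218/21 = 58, a_6 = floor((54 + 42)/58) = 1.
  m_7 = 58*1 - 42 = 16, d_7 = (2982 - 16^2)/58 = 2726/58 = 47, a_7 = floor((54 + 16)/47) = 1.
  m_8 = 47*1 - 16 = 31, d_8 = (2982 - 31^2)/47 = 2021/47 = 43, a_8 = floor((54 + 31)/43) = 1.
  m_9 = 43*1 - 31 = 12, d_9 = (2982 - 12^2)/43 = 2838/43 = 66, a_9 = floor((54 + 12)/66) = 1.
  m_10 = 66*1 - 12 = 54, d_10 = (2982 - 54^2)/66 = 66/66 = 1, a_10 = floor((54 + 54)/1) = 108.
  m_11 = 1*108 - 54 = 54, d_11 = (2982 - 54^2)/1 = 66/1 = 66: (m_11, d_11) = (m_1, d_1) = (54, 66), so from here the quotients repeat a_1, ..., a_10; the period length is 10.
Hence the expansion of sqrt(2982) is a_0 = 54 followed by the repeating block 1, 1, 1, 1, 4, 1, 1, 1, 1, 108 (period 10).

[54; (1, 1, 1, 1, 4, 1, 1, 1, 1, 108)]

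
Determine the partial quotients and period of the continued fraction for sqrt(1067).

[32; (1, 1, 1, 64)]

Write x_i = (sqrt(1067) + m_i)/d_i with (m_0, d_0) = (0, 1). a_0 = floor(sqrt(1067)) = 32, since 32^2 = 1024 <= 1067 < 1089 = 33^2.
Iterate m_{i+1} = d_i*a_i - m_i, d_{i+1} = (1067 - m_{i+1}^2)/d_i, a_{i+1} = floor((a_0 + m_{i+1})/d_{i+1}):
  m_1 = 1*32 - 0 = 32, d_1 = (1067 - 32^2)/1 = 43/1 = 43, a_1 = floor((32 + 32)/43) = 1.
  m_2 = 43*1 - 32 = 11, d_2 = (1067 - 11^2)/43 = 946/43 = 22, a_2 = floor((32 + 11)/22) = 1.
  m_3 = 22*1 - 11 = 11, d_3 = (1067 - 11^2)/22 = 946/22 = 43, a_3 = floor((32 + 11)/43) = 1.
  m_4 = 43*1 - 11 = 32, d_4 = (1067 - 32^2)/43 = 43/43 = 1, a_4 = floor((32 + 32)/1) = 64.
  m_5 = 1*64 - 32 = 32, d_5 = (1067 - 32^2)/1 = 43/1 = 43: (m_5, d_5) = (m_1, d_1) = (32, 43), so from here the quotients repeat a_1, ..., a_4; the period length is 4.
Hence the expansion of sqrt(1067) is a_0 = 32 followed by the repeating block 1, 1, 1, 64 (period 4).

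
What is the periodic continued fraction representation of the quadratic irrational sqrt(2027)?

Write x_i = (sqrt(2027) + m_i)/d_i with (m_0, d_0) = (0, 1). a_0 = floor(sqrt(2027)) = 45, since 45^2 = 2025 <= 2027 < 2116 = 46^2.
Iterate m_{i+1} = d_i*a_i - m_i, d_{i+1} = (2027 - m_{i+1}^2)/d_i, a_{i+1} = floor((a_0 + m_{i+1})/d_{i+1}):
  m_1 = 1*45 - 0 = 45, d_1 = (2027 - 45^2)/1 = 2/1 = 2, a_1 = floor((45 + 45)/2) = 45.
  m_2 = 2*45 - 45 = 45, d_2 = (2027 - 45^2)/2 = 2/2 = 1, a_2 = floor((45 + 45)/1) = 90.
  m_3 = 1*90 - 45 = 45, d_3 = (2027 - 45^2)/1 = 2/1 = 2: (m_3, d_3) = (m_1, d_1) = (45, 2), so from here the quotients repeat a_1, a_2; the period length is 2.
Hence the expansion of sqrt(2027) is a_0 = 45 followed by the repeating block 45, 90 (period 2).

[45; (45, 90)]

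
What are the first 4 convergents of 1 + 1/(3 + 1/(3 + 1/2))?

1/1, 4/3, 13/10, 30/23

Using the convergent recurrence p_i = a_i*p_{i-1} + p_{i-2}, q_i = a_i*q_{i-1} + q_{i-2} with p_{-2}=0, p_{-1}=1, q_{-2}=1, q_{-1}=0:
  i=0: a_0=1, p_0 = 1*1 + 0 = 1, q_0 = 1*0 + 1 = 1.
  i=1: a_1=3, p_1 = 3*1 + 1 = 4, q_1 = 3*1 + 0 = 3.
  i=2: a_2=3, p_2 = 3*4 + 1 = 13, q_2 = 3*3 + 1 = 10.
  i=3: a_3=2, p_3 = 2*13 + 4 = 30, q_3 = 2*10 + 3 = 23.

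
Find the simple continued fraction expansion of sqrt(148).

[12; (6, 24)]

Write x_i = (sqrt(148) + m_i)/d_i with (m_0, d_0) = (0, 1). a_0 = floor(sqrt(148)) = 12, since 12^2 = 144 <= 148 < 169 = 13^2.
Iterate m_{i+1} = d_i*a_i - m_i, d_{i+1} = (148 - m_{i+1}^2)/d_i, a_{i+1} = floor((a_0 + m_{i+1})/d_{i+1}):
  m_1 = 1*12 - 0 = 12, d_1 = (148 - 12^2)/1 = 4/1 = 4, a_1 = floor((12 + 12)/4) = 6.
  m_2 = 4*6 - 12 = 12, d_2 = (148 - 12^2)/4 = 4/4 = 1, a_2 = floor((12 + 12)/1) = 24.
  m_3 = 1*24 - 12 = 12, d_3 = (148 - 12^2)/1 = 4/1 = 4: (m_3, d_3) = (m_1, d_1) = (12, 4), so from here the quotients repeat a_1, a_2; the period length is 2.
Hence the expansion of sqrt(148) is a_0 = 12 followed by the repeating block 6, 24 (period 2).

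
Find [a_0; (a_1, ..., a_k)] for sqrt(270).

[16; (2, 3, 6, 3, 2, 32)]

Write x_i = (sqrt(270) + m_i)/d_i with (m_0, d_0) = (0, 1). a_0 = floor(sqrt(270)) = 16, since 16^2 = 256 <= 270 < 289 = 17^2.
Iterate m_{i+1} = d_i*a_i - m_i, d_{i+1} = (270 - m_{i+1}^2)/d_i, a_{i+1} = floor((a_0 + m_{i+1})/d_{i+1}):
  m_1 = 1*16 - 0 = 16, d_1 = (270 - 16^2)/1 = 14/1 = 14, a_1 = floor((16 + 16)/14) = 2.
  m_2 = 14*2 - 16 = 12, d_2 = (270 - 12^2)/14 = 126/14 = 9, a_2 = floor((16 + 12)/9) = 3.
  m_3 = 9*3 - 12 = 15, d_3 = (270 - 15^2)/9 = 45/9 = 5, a_3 = floor((16 + 15)/5) = 6.
  m_4 = 5*6 - 15 = 15, d_4 = (270 - 15^2)/5 = 45/5 = 9, a_4 = floor((16 + 15)/9) = 3.
  m_5 = 9*3 - 15 = 12, d_5 = (270 - 12^2)/9 = 126/9 = 14, a_5 = floor((16 + 12)/14) = 2.
  m_6 = 14*2 - 12 = 16, d_6 = (270 - 16^2)/14 = 14/14 = 1, a_6 = floor((16 + 16)/1) = 32.
  m_7 = 1*32 - 16 = 16, d_7 = (270 - 16^2)/1 = 14/1 = 14: (m_7, d_7) = (m_1, d_1) = (16, 14), so from here the quotients repeat a_1, ..., a_6; the period length is 6.
Hence the expansion of sqrt(270) is a_0 = 16 followed by the repeating block 2, 3, 6, 3, 2, 32 (period 6).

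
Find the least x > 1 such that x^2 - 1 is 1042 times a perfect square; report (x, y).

(x, y) = (1302499, 40350)

First expand sqrt(1042) as a continued fraction. With x_i = (sqrt(1042) + m_i)/d_i and (m_0, d_0) = (0, 1): a_0 = floor(sqrt(1042)) = 32, since 32^2 = 1024 <= 1042 < 1089 = 33^2.
Iterate m_{i+1} = d_i*a_i - m_i, d_{i+1} = (1042 - m_{i+1}^2)/d_i, a_{i+1} = floor((a_0 + m_{i+1})/d_{i+1}):
  m_1 = 1*32 - 0 = 32, d_1 = (1042 - 32^2)/1 = 18/1 = 18, a_1 = floor((32 + 32)/18) = 3.
  m_2 = 18*3 - 32 = 22, d_2 = (1042 - 22^2)/18 = 558/18 = 31, a_2 = floor((32 + 22)/31) = 1.
  m_3 = 31*1 - 22 = 9, d_3 = (1042 - 9^2)/31 = 961/31 = 31, a_3 = floor((32 + 9)/31) = 1.
  m_4 = 31*1 - 9 = 22, d_4 = (1042 - 22^2)/31 = 558/31 = 18, a_4 = floor((32 + 22)/18) = 3.
  m_5 = 18*3 - 22 = 32, d_5 = (1042 - 32^2)/18 = 18/18 = 1, a_5 = floor((32 + 32)/1) = 64.
  m_6 = 1*64 - 32 = 32, d_6 = (1042 - 32^2)/1 = 18/1 = 18: (m_6, d_6) = (m_1, d_1) = (32, 18), so from here the quotients repeat a_1, ..., a_5; the period length is 5.
So sqrt(1042) = [32; (3, 1, 1, 3, 64)] with period length k = 5.
k is odd, so (p_{k-1}, q_{k-1}) only solves x^2 - 1042y^2 = -1 and the fundamental solution of x^2 - 1042y^2 = 1 is (p_{2k-1}, q_{2k-1}) = (p_9, q_9); compute convergents through index 9, running through the period twice.
Convergents (p_i = a_i*p_{i-1} + p_{i-2}, q_i = a_i*q_{i-1} + q_{i-2} with p_{-2}=0, p_{-1}=1, q_{-2}=1, q_{-1}=0):
  i=0: a_0=32, p_0 = 32*1 + 0 = 32, q_0 = 32*0 + 1 = 1.
  i=1: a_1=3, p_1 = 3*32 + 1 = 97, q_1 = 3*1 + 0 = 3.
  i=2: a_2=1, p_2 = 1*97 + 32 = 129, q_2 = 1*3 + 1 = 4.
  i=3: a_3=1, p_3 = 1*129 + 97 = 226, q_3 = 1*4 + 3 = 7.
  i=4: a_4=3, p_4 = 3*226 + 129 = 807, q_4 = 3*7 + 4 = 25.
  i=5: a_5=64, p_5 = 64*807 + 226 = 51874, q_5 = 64*25 + 7 = 1607.
  i=6: a_6=3, p_6 = 3*51874 + 807 = 156429, q_6 = 3*1607 + 25 = 4846.
  i=7: a_7=1, p_7 = 1*156429 + 51874 = 208303, q_7 = 1*4846 + 1607 = 6453.
  i=8: a_8=1, p_8 = 1*208303 + 156429 = 364732, q_8 = 1*6453 + 4846 = 11299.
  i=9: a_9=3, p_9 = 3*364732 + 208303 = 1302499, q_9 = 3*11299 + 6453 = 40350.
Indeed p_4^2 - 1042*q_4^2 = 651249 - 651250 = -1, not +1.
Check: 1302499^2 - 1042*40350^2 = 1696503645001 - 1696503645000 = 1, so (x, y) = (1302499, 40350) solves the equation, and by the theorem it is the least positive solution.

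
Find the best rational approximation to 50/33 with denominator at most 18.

26/17

Expand x = 50/33 as a continued fraction with the Euclidean algorithm:
  50 = 1*33 + 17, so a_0 = 1.
  33 = 1*17 + 16, so a_1 = 1.
  17 = 1*16 + 1, so a_2 = 1.
  16 = 16*1 + 0, so a_3 = 16.
so x = [1; 1, 1, 16].
Convergents (p_i = a_i*p_{i-1} + p_{i-2}, q_i = a_i*q_{i-1} + q_{i-2} with p_{-2}=0, p_{-1}=1, q_{-2}=1, q_{-1}=0), until the denominator exceeds 18:
  i=0: a_0=1, p_0 = 1*1 + 0 = 1, q_0 = 1*0 + 1 = 1.
  i=1: a_1=1, p_1 = 1*1 + 1 = 2, q_1 = 1*1 + 0 = 1.
  i=2: a_2=1, p_2 = 1*2 + 1 = 3, q_2 = 1*1 + 1 = 2.
  i=3: a_3=16, p_3 = 16*3 + 2 = 50, q_3 = 16*2 + 1 = 33.
q_3 = 33 > 18, so the last convergent with denominator <= 18 is p_2/q_2 = 3/2.
The closest fraction with denominator <= 18 is either p_2/q_2 or the intermediate fraction (k*p_2 + p_1)/(k*q_2 + q_1) with the largest k >= 1 whose denominator stays <= 18; these approach x as k grows, and every other convergent or intermediate fraction in range is farther away.
Largest k: floor((18 - q_1)/q_2) = floor((18 - 1)/2) = 8.
That gives (8*3 + 2)/(8*2 + 1) = 26/17.
Compare the errors: |x - 3/2| = |50*2 - 3*33|/(33*2) = 1/66, and |x - 26/17| = |50*17 - 26*33|/(33*17) = 8/561.
Cross-multiplying, 8*66 = 528 < 561 = 1*561, so 8/561 is smaller: the intermediate fraction 26/17 is closer to x than 3/2.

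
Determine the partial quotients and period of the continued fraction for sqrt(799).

Write x_i = (sqrt(799) + m_i)/d_i with (m_0, d_0) = (0, 1). a_0 = floor(sqrt(799)) = 28, since 28^2 = 784 <= 799 < 841 = 29^2.
Iterate m_{i+1} = d_i*a_i - m_i, d_{i+1} = (799 - m_{i+1}^2)/d_i, a_{i+1} = floor((a_0 + m_{i+1})/d_{i+1}):
  m_1 = 1*28 - 0 = 28, d_1 = (799 - 28^2)/1 = 15/1 = 15, a_1 = floor((28 + 28)/15) = 3.
  m_2 = 15*3 - 28 = 17, d_2 = (799 - 17^2)/15 = 510/15 = 34, a_2 = floor((28 + 17)/34) = 1.
  m_3 = 34*1 - 17 = 17, d_3 = (799 - 17^2)/34 = 510/34 = 15, a_3 = floor((28 + 17)/15) = 3.
  m_4 = 15*3 - 17 = 28, d_4 = (799 - 28^2)/15 = 15/15 = 1, a_4 = floor((28 + 28)/1) = 56.
  m_5 = 1*56 - 28 = 28, d_5 = (799 - 28^2)/1 = 15/1 = 15: (m_5, d_5) = (m_1, d_1) = (28, 15), so from here the quotients repeat a_1, ..., a_4; the period length is 4.
Hence the expansion of sqrt(799) is a_0 = 28 followed by the repeating block 3, 1, 3, 56 (period 4).

[28; (3, 1, 3, 56)]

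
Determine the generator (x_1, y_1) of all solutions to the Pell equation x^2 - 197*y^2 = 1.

First expand sqrt(197) as a continued fraction. With x_i = (sqrt(197) + m_i)/d_i and (m_0, d_0) = (0, 1): a_0 = floor(sqrt(197)) = 14, since 14^2 = 196 <= 197 < 225 = 15^2.
Iterate m_{i+1} = d_i*a_i - m_i, d_{i+1} = (197 - m_{i+1}^2)/d_i, a_{i+1} = floor((a_0 + m_{i+1})/d_{i+1}):
  m_1 = 1*14 - 0 = 14, d_1 = (197 - 14^2)/1 = 1/1 = 1, a_1 = floor((14 + 14)/1) = 28.
  m_2 = 1*28 - 14 = 14, d_2 = (197 - 14^2)/1 = 1/1 = 1: (m_2, d_2) = (m_1, d_1) = (14, 1), so from here the quotient a_1 repeats; the period length is 1.
So sqrt(197) = [14; (28)] with period length k = 1.
k is odd, so (p_{k-1}, q_{k-1}) only solves x^2 - 197y^2 = -1 and the fundamental solution of x^2 - 197y^2 = 1 is (p_{2k-1}, q_{2k-1}) = (p_1, q_1); compute convergents through index 1, running through the period twice.
Convergents (p_i = a_i*p_{i-1} + p_{i-2}, q_i = a_i*q_{i-1} + q_{i-2} with p_{-2}=0, p_{-1}=1, q_{-2}=1, q_{-1}=0):
  i=0: a_0=14, p_0 = 14*1 + 0 = 14, q_0 = 14*0 + 1 = 1.
  i=1: a_1=28, p_1 = 28*14 + 1 = 393, q_1 = 28*1 + 0 = 28.
Indeed p_0^2 - 197*q_0^2 = 196 - 197 = -1, not +1.
Check: 393^2 - 197*28^2 = 154449 - 154448 = 1, so (x, y) = (393, 28) solves the equation, and by the theorem it is the least positive solution.

(x, y) = (393, 28)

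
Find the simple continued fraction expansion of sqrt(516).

[22; (1, 2, 1, 1, 14, 1, 1, 2, 1, 44)]

Write x_i = (sqrt(516) + m_i)/d_i with (m_0, d_0) = (0, 1). a_0 = floor(sqrt(516)) = 22, since 22^2 = 484 <= 516 < 529 = 23^2.
Iterate m_{i+1} = d_i*a_i - m_i, d_{i+1} = (516 - m_{i+1}^2)/d_i, a_{i+1} = floor((a_0 + m_{i+1})/d_{i+1}):
  m_1 = 1*22 - 0 = 22, d_1 = (516 - 22^2)/1 = 32/1 = 32, a_1 = floor((22 + 22)/32) = 1.
  m_2 = 32*1 - 22 = 10, d_2 = (516 - 10^2)/32 = 416/32 = 13, a_2 = floor((22 + 10)/13) = 2.
  m_3 = 13*2 - 10 = 16, d_3 = (516 - 16^2)/13 = 260/13 = 20, a_3 = floor((22 + 16)/20) = 1.
  m_4 = 20*1 - 16 = 4, d_4 = (516 - 4^2)/20 = 500/20 = 25, a_4 = floor((22 + 4)/25) = 1.
  m_5 = 25*1 - 4 = 21, d_5 = (516 - 21^2)/25 = 75/25 = 3, a_5 = floor((22 + 21)/3) = 14.
  m_6 = 3*14 - 21 = 21, d_6 = (516 - 21^2)/3 = 75/3 = 25, a_6 = floor((22 + 21)/25) = 1.
  m_7 = 25*1 - 21 = 4, d_7 = (516 - 4^2)/25 = 500/25 = 20, a_7 = floor((22 + 4)/20) = 1.
  m_8 = 20*1 - 4 = 16, d_8 = (516 - 16^2)/20 = 260/20 = 13, a_8 = floor((22 + 16)/13) = 2.
  m_9 = 13*2 - 16 = 10, d_9 = (516 - 10^2)/13 = 416/13 = 32, a_9 = floor((22 + 10)/32) = 1.
  m_10 = 32*1 - 10 = 22, d_10 = (516 - 22^2)/32 = 32/32 = 1, a_10 = floor((22 + 22)/1) = 44.
  m_11 = 1*44 - 22 = 22, d_11 = (516 - 22^2)/1 = 32/1 = 32: (m_11, d_11) = (m_1, d_1) = (22, 32), so from here the quotients repeat a_1, ..., a_10; the period length is 10.
Hence the expansion of sqrt(516) is a_0 = 22 followed by the repeating block 1, 2, 1, 1, 14, 1, 1, 2, 1, 44 (period 10).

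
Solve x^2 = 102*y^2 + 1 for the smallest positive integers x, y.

First expand sqrt(102) as a continued fraction. With x_i = (sqrt(102) + m_i)/d_i and (m_0, d_0) = (0, 1): a_0 = floor(sqrt(102)) = 10, since 10^2 = 100 <= 102 < 121 = 11^2.
Iterate m_{i+1} = d_i*a_i - m_i, d_{i+1} = (102 - m_{i+1}^2)/d_i, a_{i+1} = floor((a_0 + m_{i+1})/d_{i+1}):
  m_1 = 1*10 - 0 = 10, d_1 = (102 - 10^2)/1 = 2/1 = 2, a_1 = floor((10 + 10)/2) = 10.
  m_2 = 2*10 - 10 = 10, d_2 = (102 - 10^2)/2 = 2/2 = 1, a_2 = floor((10 + 10)/1) = 20.
  m_3 = 1*20 - 10 = 10, d_3 = (102 - 10^2)/1 = 2/1 = 2: (m_3, d_3) = (m_1, d_1) = (10, 2), so from here the quotients repeat a_1, a_2; the period length is 2.
So sqrt(102) = [10; (10, 20)] with period length k = 2.
k is even, so the fundamental solution of x^2 - 102y^2 = 1 is (p_{k-1}, q_{k-1}) = (p_1, q_1); compute convergents through index 1.
Convergents (p_i = a_i*p_{i-1} + p_{i-2}, q_i = a_i*q_{i-1} + q_{i-2} with p_{-2}=0, p_{-1}=1, q_{-2}=1, q_{-1}=0):
  i=0: a_0=10, p_0 = 10*1 + 0 = 10, q_0 = 10*0 + 1 = 1.
  i=1: a_1=10, p_1 = 10*10 + 1 = 101, q_1 = 10*1 + 0 = 10.
Check: 101^2 - 102*10^2 = 10201 - 10200 = 1, so (x, y) = (101, 10) solves the equation, and by the theorem it is the least positive solution.

(x, y) = (101, 10)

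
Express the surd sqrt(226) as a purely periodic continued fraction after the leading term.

Write x_i = (sqrt(226) + m_i)/d_i with (m_0, d_0) = (0, 1). a_0 = floor(sqrt(226)) = 15, since 15^2 = 225 <= 226 < 256 = 16^2.
Iterate m_{i+1} = d_i*a_i - m_i, d_{i+1} = (226 - m_{i+1}^2)/d_i, a_{i+1} = floor((a_0 + m_{i+1})/d_{i+1}):
  m_1 = 1*15 - 0 = 15, d_1 = (226 - 15^2)/1 = 1/1 = 1, a_1 = floor((15 + 15)/1) = 30.
  m_2 = 1*30 - 15 = 15, d_2 = (226 - 15^2)/1 = 1/1 = 1: (m_2, d_2) = (m_1, d_1) = (15, 1), so from here the quotient a_1 repeats; the period length is 1.
Hence the expansion of sqrt(226) is a_0 = 15 followed by the repeating block 30 (period 1).

[15; (30)]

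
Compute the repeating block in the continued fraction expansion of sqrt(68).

Write x_i = (sqrt(68) + m_i)/d_i with (m_0, d_0) = (0, 1). a_0 = floor(sqrt(68)) = 8, since 8^2 = 64 <= 68 < 81 = 9^2.
Iterate m_{i+1} = d_i*a_i - m_i, d_{i+1} = (68 - m_{i+1}^2)/d_i, a_{i+1} = floor((a_0 + m_{i+1})/d_{i+1}):
  m_1 = 1*8 - 0 = 8, d_1 = (68 - 8^2)/1 = 4/1 = 4, a_1 = floor((8 + 8)/4) = 4.
  m_2 = 4*4 - 8 = 8, d_2 = (68 - 8^2)/4 = 4/4 = 1, a_2 = floor((8 + 8)/1) = 16.
  m_3 = 1*16 - 8 = 8, d_3 = (68 - 8^2)/1 = 4/1 = 4: (m_3, d_3) = (m_1, d_1) = (8, 4), so from here the quotients repeat a_1, a_2; the period length is 2.
Hence the expansion of sqrt(68) is a_0 = 8 followed by the repeating block 4, 16 (period 2).

[8; (4, 16)]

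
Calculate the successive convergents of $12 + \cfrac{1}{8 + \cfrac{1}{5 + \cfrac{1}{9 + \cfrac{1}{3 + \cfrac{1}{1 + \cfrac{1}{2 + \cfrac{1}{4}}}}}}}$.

12/1, 97/8, 497/41, 4570/377, 14207/1172, 18777/1549, 51761/4270, 225821/18629

Using the convergent recurrence p_i = a_i*p_{i-1} + p_{i-2}, q_i = a_i*q_{i-1} + q_{i-2} with p_{-2}=0, p_{-1}=1, q_{-2}=1, q_{-1}=0:
  i=0: a_0=12, p_0 = 12*1 + 0 = 12, q_0 = 12*0 + 1 = 1.
  i=1: a_1=8, p_1 = 8*12 + 1 = 97, q_1 = 8*1 + 0 = 8.
  i=2: a_2=5, p_2 = 5*97 + 12 = 497, q_2 = 5*8 + 1 = 41.
  i=3: a_3=9, p_3 = 9*497 + 97 = 4570, q_3 = 9*41 + 8 = 377.
  i=4: a_4=3, p_4 = 3*4570 + 497 = 14207, q_4 = 3*377 + 41 = 1172.
  i=5: a_5=1, p_5 = 1*14207 + 4570 = 18777, q_5 = 1*1172 + 377 = 1549.
  i=6: a_6=2, p_6 = 2*18777 + 14207 = 51761, q_6 = 2*1549 + 1172 = 4270.
  i=7: a_7=4, p_7 = 4*51761 + 18777 = 225821, q_7 = 4*4270 + 1549 = 18629.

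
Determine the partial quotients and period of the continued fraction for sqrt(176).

[13; (3, 1, 3, 26)]

Write x_i = (sqrt(176) + m_i)/d_i with (m_0, d_0) = (0, 1). a_0 = floor(sqrt(176)) = 13, since 13^2 = 169 <= 176 < 196 = 14^2.
Iterate m_{i+1} = d_i*a_i - m_i, d_{i+1} = (176 - m_{i+1}^2)/d_i, a_{i+1} = floor((a_0 + m_{i+1})/d_{i+1}):
  m_1 = 1*13 - 0 = 13, d_1 = (176 - 13^2)/1 = 7/1 = 7, a_1 = floor((13 + 13)/7) = 3.
  m_2 = 7*3 - 13 = 8, d_2 = (176 - 8^2)/7 = 112/7 = 16, a_2 = floor((13 + 8)/16) = 1.
  m_3 = 16*1 - 8 = 8, d_3 = (176 - 8^2)/16 = 112/16 = 7, a_3 = floor((13 + 8)/7) = 3.
  m_4 = 7*3 - 8 = 13, d_4 = (176 - 13^2)/7 = 7/7 = 1, a_4 = floor((13 + 13)/1) = 26.
  m_5 = 1*26 - 13 = 13, d_5 = (176 - 13^2)/1 = 7/1 = 7: (m_5, d_5) = (m_1, d_1) = (13, 7), so from here the quotients repeat a_1, ..., a_4; the period length is 4.
Hence the expansion of sqrt(176) is a_0 = 13 followed by the repeating block 3, 1, 3, 26 (period 4).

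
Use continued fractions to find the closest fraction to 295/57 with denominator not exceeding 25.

Expand x = 295/57 as a continued fraction with the Euclidean algorithm:
  295 = 5*57 + 10, so a_0 = 5.
  57 = 5*10 + 7, so a_1 = 5.
  10 = 1*7 + 3, so a_2 = 1.
  7 = 2*3 + 1, so a_3 = 2.
  3 = 3*1 + 0, so a_4 = 3.
so x = [5; 5, 1, 2, 3].
Convergents (p_i = a_i*p_{i-1} + p_{i-2}, q_i = a_i*q_{i-1} + q_{i-2} with p_{-2}=0, p_{-1}=1, q_{-2}=1, q_{-1}=0), until the denominator exceeds 25:
  i=0: a_0=5, p_0 = 5*1 + 0 = 5, q_0 = 5*0 + 1 = 1.
  i=1: a_1=5, p_1 = 5*5 + 1 = 26, q_1 = 5*1 + 0 = 5.
  i=2: a_2=1, p_2 = 1*26 + 5 = 31, q_2 = 1*5 + 1 = 6.
  i=3: a_3=2, p_3 = 2*31 + 26 = 88, q_3 = 2*6 + 5 = 17.
  i=4: a_4=3, p_4 = 3*88 + 31 = 295, q_4 = 3*17 + 6 = 57.
q_4 = 57 > 25, so the last convergent with denominator <= 25 is p_3/q_3 = 88/17.
The closest fraction with denominator <= 25 is either p_3/q_3 or the intermediate fraction (k*p_3 + p_2)/(k*q_3 + q_2) with the largest k >= 1 whose denominator stays <= 25; these approach x as k grows, and every other convergent or intermediate fraction in range is farther away.
Largest k: floor((25 - q_2)/q_3) = floor((25 - 6)/17) = 1.
That gives (1*88 + 31)/(1*17 + 6) = 119/23.
Compare the errors: |x - 88/17| = |295*17 - 88*57|/(57*17) = 1/969, and |x - 119/23| = |295*23 - 119*57|/(57*23) = 2/1311.
Cross-multiplying, 1*1311 = 1311 < 1938 = 2*969, so 1/969 is smaller: the convergent 88/17 is closer to x than 119/23.

88/17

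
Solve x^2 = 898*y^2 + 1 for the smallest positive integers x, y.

First expand sqrt(898) as a continued fraction. With x_i = (sqrt(898) + m_i)/d_i and (m_0, d_0) = (0, 1): a_0 = floor(sqrt(898)) = 29, since 29^2 = 841 <= 898 < 900 = 30^2.
Iterate m_{i+1} = d_i*a_i - m_i, d_{i+1} = (898 - m_{i+1}^2)/d_i, a_{i+1} = floor((a_0 + m_{i+1})/d_{i+1}):
  m_1 = 1*29 - 0 = 29, d_1 = (898 - 29^2)/1 = 57/1 = 57, a_1 = floor((29 + 29)/57) = 1.
  m_2 = 57*1 - 29 = 28, d_2 = (898 - 28^2)/57 = 114/57 = 2, a_2 = floor((29 + 28)/2) = 28.
  m_3 = 2*28 - 28 = 28, d_3 = (898 - 28^2)/2 = 114/2 = 57, a_3 = floor((29 + 28)/57) = 1.
  m_4 = 57*1 - 28 = 29, d_4 = (898 - 29^2)/57 = 57/57 = 1, a_4 = floor((29 + 29)/1) = 58.
  m_5 = 1*58 - 29 = 29, d_5 = (898 - 29^2)/1 = 57/1 = 57: (m_5, d_5) = (m_1, d_1) = (29, 57), so from here the quotients repeat a_1, ..., a_4; the period length is 4.
So sqrt(898) = [29; (1, 28, 1, 58)] with period length k = 4.
k is even, so the fundamental solution of x^2 - 898y^2 = 1 is (p_{k-1}, q_{k-1}) = (p_3, q_3); compute convergents through index 3.
Convergents (p_i = a_i*p_{i-1} + p_{i-2}, q_i = a_i*q_{i-1} + q_{i-2} with p_{-2}=0, p_{-1}=1, q_{-2}=1, q_{-1}=0):
  i=0: a_0=29, p_0 = 29*1 + 0 = 29, q_0 = 29*0 + 1 = 1.
  i=1: a_1=1, p_1 = 1*29 + 1 = 30, q_1 = 1*1 + 0 = 1.
  i=2: a_2=28, p_2 = 28*30 + 29 = 869, q_2 = 28*1 + 1 = 29.
  i=3: a_3=1, p_3 = 1*869 + 30 = 899, q_3 = 1*29 + 1 = 30.
Check: 899^2 - 898*30^2 = 808201 - 808200 = 1, so (x, y) = (899, 30) solves the equation, and by the theorem it is the least positive solution.

(x, y) = (899, 30)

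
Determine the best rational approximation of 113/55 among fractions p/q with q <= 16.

33/16

Expand x = 113/55 as a continued fraction with the Euclidean algorithm:
  113 = 2*55 + 3, so a_0 = 2.
  55 = 18*3 + 1, so a_1 = 18.
  3 = 3*1 + 0, so a_2 = 3.
so x = [2; 18, 3].
Convergents (p_i = a_i*p_{i-1} + p_{i-2}, q_i = a_i*q_{i-1} + q_{i-2} with p_{-2}=0, p_{-1}=1, q_{-2}=1, q_{-1}=0), until the denominator exceeds 16:
  i=0: a_0=2, p_0 = 2*1 + 0 = 2, q_0 = 2*0 + 1 = 1.
  i=1: a_1=18, p_1 = 18*2 + 1 = 37, q_1 = 18*1 + 0 = 18.
q_1 = 18 > 16, so the last convergent with denominator <= 16 is p_0/q_0 = 2/1.
The closest fraction with denominator <= 16 is either p_0/q_0 or the intermediate fraction (k*p_0 + p_{-1})/(k*q_0 + q_{-1}) with the largest k >= 1 whose denominator stays <= 16; these approach x as k grows, and every other convergent or intermediate fraction in range is farther away.
Largest k: floor((16 - q_{-1})/q_0) = floor((16 - 0)/1) = 16 (using the seeds p_{-1} = 1, q_{-1} = 0).
That gives (16*2 + 1)/(16*1 + 0) = 33/16.
Compare the errors: |x - 2/1| = |113*1 - 2*55|/(55*1) = 3/55, and |x - 33/16| = |113*16 - 33*55|/(55*16) = 7/880.
Cross-multiplying, 7*55 = 385 < 2640 = 3*880, so 7/880 is smaller: the intermediate fraction 33/16 is closer to x than 2/1.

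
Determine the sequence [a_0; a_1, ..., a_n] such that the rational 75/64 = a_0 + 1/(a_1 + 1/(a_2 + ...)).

Run the Euclidean algorithm on 75 and 64; the successive quotients are the partial quotients a_0, a_1, ... (each step inverts the fractional part left over by the previous one):
  75 = 1*64 + 11, so a_0 = 1.
  64 = 5*11 + 9, so a_1 = 5.
  11 = 1*9 + 2, so a_2 = 1.
  9 = 4*2 + 1, so a_3 = 4.
  2 = 2*1 + 0, so a_4 = 2.
The remainder reaches 0 after 5 divisions, so the expansion has 5 partial quotients, read off in order.

[1; 5, 1, 4, 2]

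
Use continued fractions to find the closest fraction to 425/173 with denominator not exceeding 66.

Expand x = 425/173 as a continued fraction with the Euclidean algorithm:
  425 = 2*173 + 79, so a_0 = 2.
  173 = 2*79 + 15, so a_1 = 2.
  79 = 5*15 + 4, so a_2 = 5.
  15 = 3*4 + 3, so a_3 = 3.
  4 = 1*3 + 1, so a_4 = 1.
  3 = 3*1 + 0, so a_5 = 3.
so x = [2; 2, 5, 3, 1, 3].
Convergents (p_i = a_i*p_{i-1} + p_{i-2}, q_i = a_i*q_{i-1} + q_{i-2} with p_{-2}=0, p_{-1}=1, q_{-2}=1, q_{-1}=0), until the denominator exceeds 66:
  i=0: a_0=2, p_0 = 2*1 + 0 = 2, q_0 = 2*0 + 1 = 1.
  i=1: a_1=2, p_1 = 2*2 + 1 = 5, q_1 = 2*1 + 0 = 2.
  i=2: a_2=5, p_2 = 5*5 + 2 = 27, q_2 = 5*2 + 1 = 11.
  i=3: a_3=3, p_3 = 3*27 + 5 = 86, q_3 = 3*11 + 2 = 35.
  i=4: a_4=1, p_4 = 1*86 + 27 = 113, q_4 = 1*35 + 11 = 46.
  i=5: a_5=3, p_5 = 3*113 + 86 = 425, q_5 = 3*46 + 35 = 173.
q_5 = 173 > 66, so the last convergent with denominator <= 66 is p_4/q_4 = 113/46.
The closest fraction with denominator <= 66 is either p_4/q_4 or the intermediate fraction (k*p_4 + p_3)/(k*q_4 + q_3) with the largest k >= 1 whose denominator stays <= 66; these approach x as k grows, and every other convergent or intermediate fraction in range is farther away.
Largest k: floor((66 - q_3)/q_4) = floor((66 - 35)/46) = 0.
Since k = 0, no intermediate fraction beyond p_4/q_4 has denominator <= 66, so the convergent 113/46 is the closest (its error is |425*46 - 113*173|/(173*46) = 1/7958).

113/46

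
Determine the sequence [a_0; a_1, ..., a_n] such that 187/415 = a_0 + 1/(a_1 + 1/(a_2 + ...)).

[0; 2, 4, 1, 1, 3, 1, 1, 2]

Run the Euclidean algorithm on 187 and 415; the successive quotients are the partial quotients a_0, a_1, ... (each step inverts the fractional part left over by the previous one):
  187 = 0*415 + 187, so a_0 = 0.
  415 = 2*187 + 41, so a_1 = 2.
  187 = 4*41 + 23, so a_2 = 4.
  41 = 1*23 + 18, so a_3 = 1.
  23 = 1*18 + 5, so a_4 = 1.
  18 = 3*5 + 3, so a_5 = 3.
  5 = 1*3 + 2, so a_6 = 1.
  3 = 1*2 + 1, so a_7 = 1.
  2 = 2*1 + 0, so a_8 = 2.
The remainder reaches 0 after 9 divisions, so the expansion has 9 partial quotients, read off in order.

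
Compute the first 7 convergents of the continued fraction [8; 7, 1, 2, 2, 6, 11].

Using the convergent recurrence p_i = a_i*p_{i-1} + p_{i-2}, q_i = a_i*q_{i-1} + q_{i-2} with p_{-2}=0, p_{-1}=1, q_{-2}=1, q_{-1}=0:
  i=0: a_0=8, p_0 = 8*1 + 0 = 8, q_0 = 8*0 + 1 = 1.
  i=1: a_1=7, p_1 = 7*8 + 1 = 57, q_1 = 7*1 + 0 = 7.
  i=2: a_2=1, p_2 = 1*57 + 8 = 65, q_2 = 1*7 + 1 = 8.
  i=3: a_3=2, p_3 = 2*65 + 57 = 187, q_3 = 2*8 + 7 = 23.
  i=4: a_4=2, p_4 = 2*187 + 65 = 439, q_4 = 2*23 + 8 = 54.
  i=5: a_5=6, p_5 = 6*439 + 187 = 2821, q_5 = 6*54 + 23 = 347.
  i=6: a_6=11, p_6 = 11*2821 + 439 = 31470, q_6 = 11*347 + 54 = 3871.

8/1, 57/7, 65/8, 187/23, 439/54, 2821/347, 31470/3871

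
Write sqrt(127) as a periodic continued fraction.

Write x_i = (sqrt(127) + m_i)/d_i with (m_0, d_0) = (0, 1). a_0 = floor(sqrt(127)) = 11, since 11^2 = 121 <= 127 < 144 = 12^2.
Iterate m_{i+1} = d_i*a_i - m_i, d_{i+1} = (127 - m_{i+1}^2)/d_i, a_{i+1} = floor((a_0 + m_{i+1})/d_{i+1}):
  m_1 = 1*11 - 0 = 11, d_1 = (127 - 11^2)/1 = 6/1 = 6, a_1 = floor((11 + 11)/6) = 3.
  m_2 = 6*3 - 11 = 7, d_2 = (127 - 7^2)/6 = 78/6 = 13, a_2 = floor((11 + 7)/13) = 1.
  m_3 = 13*1 - 7 = 6, d_3 = (127 - 6^2)/13 = 91/13 = 7, a_3 = floor((11 + 6)/7) = 2.
  m_4 = 7*2 - 6 = 8, d_4 = (127 - 8^2)/7 = 63/7 = 9, a_4 = floor((11 + 8)/9) = 2.
  m_5 = 9*2 - 8 = 10, d_5 = (127 - 10^2)/9 = 27/9 = 3, a_5 = floor((11 + 10)/3) = 7.
  m_6 = 3*7 - 10 = 11, d_6 = (127 - 11^2)/3 = 6/3 = 2, a_6 = floor((11 + 11)/2) = 11.
  m_7 = 2*11 - 11 = 11, d_7 = (127 - 11^2)/2 = 6/2 = 3, a_7 = floor((11 + 11)/3) = 7.
  m_8 = 3*7 - 11 = 10, d_8 = (127 - 10^2)/3 = 27/3 = 9, a_8 = floor((11 + 10)/9) = 2.
  m_9 = 9*2 - 10 = 8, d_9 = (127 - 8^2)/9 = 63/9 = 7, a_9 = floor((11 + 8)/7) = 2.
  m_10 = 7*2 - 8 = 6, d_10 = (127 - 6^2)/7 = 91/7 = 13, a_10 = floor((11 + 6)/13) = 1.
  m_11 = 13*1 - 6 = 7, d_11 = (127 - 7^2)/13 = 78/13 = 6, a_11 = floor((11 + 7)/6) = 3.
  m_12 = 6*3 - 7 = 11, d_12 = (127 - 11^2)/6 = 6/6 = 1, a_12 = floor((11 + 11)/1) = 22.
  m_13 = 1*22 - 11 = 11, d_13 = (127 - 11^2)/1 = 6/1 = 6: (m_13, d_13) = (m_1, d_1) = (11, 6), so from here the quotients repeat a_1, ..., a_12; the period length is 12.
Hence the expansion of sqrt(127) is a_0 = 11 followed by the repeating block 3, 1, 2, 2, 7, 11, 7, 2, 2, 1, 3, 22 (period 12).

[11; (3, 1, 2, 2, 7, 11, 7, 2, 2, 1, 3, 22)]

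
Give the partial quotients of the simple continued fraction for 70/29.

[2; 2, 2, 2, 2]

Run the Euclidean algorithm on 70 and 29; the successive quotients are the partial quotients a_0, a_1, ... (each step inverts the fractional part left over by the previous one):
  70 = 2*29 + 12, so a_0 = 2.
  29 = 2*12 + 5, so a_1 = 2.
  12 = 2*5 + 2, so a_2 = 2.
  5 = 2*2 + 1, so a_3 = 2.
  2 = 2*1 + 0, so a_4 = 2.
The remainder reaches 0 after 5 divisions, so the expansion has 5 partial quotients, read off in order.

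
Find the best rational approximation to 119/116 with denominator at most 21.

Expand x = 119/116 as a continued fraction with the Euclidean algorithm:
  119 = 1*116 + 3, so a_0 = 1.
  116 = 38*3 + 2, so a_1 = 38.
  3 = 1*2 + 1, so a_2 = 1.
  2 = 2*1 + 0, so a_3 = 2.
so x = [1; 38, 1, 2].
Convergents (p_i = a_i*p_{i-1} + p_{i-2}, q_i = a_i*q_{i-1} + q_{i-2} with p_{-2}=0, p_{-1}=1, q_{-2}=1, q_{-1}=0), until the denominator exceeds 21:
  i=0: a_0=1, p_0 = 1*1 + 0 = 1, q_0 = 1*0 + 1 = 1.
  i=1: a_1=38, p_1 = 38*1 + 1 = 39, q_1 = 38*1 + 0 = 38.
q_1 = 38 > 21, so the last convergent with denominator <= 21 is p_0/q_0 = 1/1.
The closest fraction with denominator <= 21 is either p_0/q_0 or the intermediate fraction (k*p_0 + p_{-1})/(k*q_0 + q_{-1}) with the largest k >= 1 whose denominator stays <= 21; these approach x as k grows, and every other convergent or intermediate fraction in range is farther away.
Largest k: floor((21 - q_{-1})/q_0) = floor((21 - 0)/1) = 21 (using the seeds p_{-1} = 1, q_{-1} = 0).
That gives (21*1 + 1)/(21*1 + 0) = 22/21.
Compare the errors: |x - 1/1| = |119*1 - 1*116|/(116*1) = 3/116, and |x - 22/21| = |119*21 - 22*116|/(116*21) = 53/2436.
Cross-multiplying, 53*116 = 6148 < 7308 = 3*2436, so 53/2436 is smaller: the intermediate fraction 22/21 is closer to x than 1/1.

22/21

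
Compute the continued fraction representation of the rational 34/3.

Run the Euclidean algorithm on 34 and 3; the successive quotients are the partial quotients a_0, a_1, ... (each step inverts the fractional part left over by the previous one):
  34 = 11*3 + 1, so a_0 = 11.
  3 = 3*1 + 0, so a_1 = 3.
The remainder reaches 0 after 2 divisions, so the expansion has 2 partial quotients, read off in order.

[11; 3]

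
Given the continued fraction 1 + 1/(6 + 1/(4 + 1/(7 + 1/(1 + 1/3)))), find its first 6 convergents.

1/1, 7/6, 29/25, 210/181, 239/206, 927/799

Using the convergent recurrence p_i = a_i*p_{i-1} + p_{i-2}, q_i = a_i*q_{i-1} + q_{i-2} with p_{-2}=0, p_{-1}=1, q_{-2}=1, q_{-1}=0:
  i=0: a_0=1, p_0 = 1*1 + 0 = 1, q_0 = 1*0 + 1 = 1.
  i=1: a_1=6, p_1 = 6*1 + 1 = 7, q_1 = 6*1 + 0 = 6.
  i=2: a_2=4, p_2 = 4*7 + 1 = 29, q_2 = 4*6 + 1 = 25.
  i=3: a_3=7, p_3 = 7*29 + 7 = 210, q_3 = 7*25 + 6 = 181.
  i=4: a_4=1, p_4 = 1*210 + 29 = 239, q_4 = 1*181 + 25 = 206.
  i=5: a_5=3, p_5 = 3*239 + 210 = 927, q_5 = 3*206 + 181 = 799.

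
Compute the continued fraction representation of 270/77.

[3; 1, 1, 38]

Run the Euclidean algorithm on 270 and 77; the successive quotients are the partial quotients a_0, a_1, ... (each step inverts the fractional part left over by the previous one):
  270 = 3*77 + 39, so a_0 = 3.
  77 = 1*39 + 38, so a_1 = 1.
  39 = 1*38 + 1, so a_2 = 1.
  38 = 38*1 + 0, so a_3 = 38.
The remainder reaches 0 after 4 divisions, so the expansion has 4 partial quotients, read off in order.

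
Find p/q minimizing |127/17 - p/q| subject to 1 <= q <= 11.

82/11

Expand x = 127/17 as a continued fraction with the Euclidean algorithm:
  127 = 7*17 + 8, so a_0 = 7.
  17 = 2*8 + 1, so a_1 = 2.
  8 = 8*1 + 0, so a_2 = 8.
so x = [7; 2, 8].
Convergents (p_i = a_i*p_{i-1} + p_{i-2}, q_i = a_i*q_{i-1} + q_{i-2} with p_{-2}=0, p_{-1}=1, q_{-2}=1, q_{-1}=0), until the denominator exceeds 11:
  i=0: a_0=7, p_0 = 7*1 + 0 = 7, q_0 = 7*0 + 1 = 1.
  i=1: a_1=2, p_1 = 2*7 + 1 = 15, q_1 = 2*1 + 0 = 2.
  i=2: a_2=8, p_2 = 8*15 + 7 = 127, q_2 = 8*2 + 1 = 17.
q_2 = 17 > 11, so the last convergent with denominator <= 11 is p_1/q_1 = 15/2.
The closest fraction with denominator <= 11 is either p_1/q_1 or the intermediate fraction (k*p_1 + p_0)/(k*q_1 + q_0) with the largest k >= 1 whose denominator stays <= 11; these approach x as k grows, and every other convergent or intermediate fraction in range is farther away.
Largest k: floor((11 - q_0)/q_1) = floor((11 - 1)/2) = 5.
That gives (5*15 + 7)/(5*2 + 1) = 82/11.
Compare the errors: |x - 15/2| = |127*2 - 15*17|/(17*2) = 1/34, and |x - 82/11| = |127*11 - 82*17|/(17*11) = 3/187.
Cross-multiplying, 3*34 = 102 < 187 = 1*187, so 3/187 is smaller: the intermediate fraction 82/11 is closer to x than 15/2.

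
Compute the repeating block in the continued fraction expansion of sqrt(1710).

[41; (2, 1, 5, 4, 5, 1, 2, 82)]

Write x_i = (sqrt(1710) + m_i)/d_i with (m_0, d_0) = (0, 1). a_0 = floor(sqrt(1710)) = 41, since 41^2 = 1681 <= 1710 < 1764 = 42^2.
Iterate m_{i+1} = d_i*a_i - m_i, d_{i+1} = (1710 - m_{i+1}^2)/d_i, a_{i+1} = floor((a_0 + m_{i+1})/d_{i+1}):
  m_1 = 1*41 - 0 = 41, d_1 = (1710 - 41^2)/1 = 29/1 = 29, a_1 = floor((41 + 41)/29) = 2.
  m_2 = 29*2 - 41 = 17, d_2 = (1710 - 17^2)/29 = 1421/29 = 49, a_2 = floor((41 + 17)/49) = 1.
  m_3 = 49*1 - 17 = 32, d_3 = (1710 - 32^2)/49 = 686/49 = 14, a_3 = floor((41 + 32)/14) = 5.
  m_4 = 14*5 - 32 = 38, d_4 = (1710 - 38^2)/14 = 266/14 = 19, a_4 = floor((41 + 38)/19) = 4.
  m_5 = 19*4 - 38 = 38, d_5 = (1710 - 38^2)/19 = 266/19 = 14, a_5 = floor((41 + 38)/14) = 5.
  m_6 = 14*5 - 38 = 32, d_6 = (1710 - 32^2)/14 = 686/14 = 49, a_6 = floor((41 + 32)/49) = 1.
  m_7 = 49*1 - 32 = 17, d_7 = (1710 - 17^2)/49 = 1421/49 = 29, a_7 = floor((41 + 17)/29) = 2.
  m_8 = 29*2 - 17 = 41, d_8 = (1710 - 41^2)/29 = 29/29 = 1, a_8 = floor((41 + 41)/1) = 82.
  m_9 = 1*82 - 41 = 41, d_9 = (1710 - 41^2)/1 = 29/1 = 29: (m_9, d_9) = (m_1, d_1) = (41, 29), so from here the quotients repeat a_1, ..., a_8; the period length is 8.
Hence the expansion of sqrt(1710) is a_0 = 41 followed by the repeating block 2, 1, 5, 4, 5, 1, 2, 82 (period 8).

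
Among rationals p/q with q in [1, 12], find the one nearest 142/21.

Expand x = 142/21 as a continued fraction with the Euclidean algorithm:
  142 = 6*21 + 16, so a_0 = 6.
  21 = 1*16 + 5, so a_1 = 1.
  16 = 3*5 + 1, so a_2 = 3.
  5 = 5*1 + 0, so a_3 = 5.
so x = [6; 1, 3, 5].
Convergents (p_i = a_i*p_{i-1} + p_{i-2}, q_i = a_i*q_{i-1} + q_{i-2} with p_{-2}=0, p_{-1}=1, q_{-2}=1, q_{-1}=0), until the denominator exceeds 12:
  i=0: a_0=6, p_0 = 6*1 + 0 = 6, q_0 = 6*0 + 1 = 1.
  i=1: a_1=1, p_1 = 1*6 + 1 = 7, q_1 = 1*1 + 0 = 1.
  i=2: a_2=3, p_2 = 3*7 + 6 = 27, q_2 = 3*1 + 1 = 4.
  i=3: a_3=5, p_3 = 5*27 + 7 = 142, q_3 = 5*4 + 1 = 21.
q_3 = 21 > 12, so the last convergent with denominator <= 12 is p_2/q_2 = 27/4.
The closest fraction with denominator <= 12 is either p_2/q_2 or the intermediate fraction (k*p_2 + p_1)/(k*q_2 + q_1) with the largest k >= 1 whose denominator stays <= 12; these approach x as k grows, and every other convergent or intermediate fraction in range is farther away.
Largest k: floor((12 - q_1)/q_2) = floor((12 - 1)/4) = 2.
That gives (2*27 + 7)/(2*4 + 1) = 61/9.
Compare the errors: |x - 27/4| = |142*4 - 27*21|/(21*4) = 1/84, and |x - 61/9| = |142*9 - 61*21|/(21*9) = 3/189.
Cross-multiplying, 1*189 = 189 < 252 = 3*84, so 1/84 is smaller: the convergent 27/4 is closer to x than 61/9.

27/4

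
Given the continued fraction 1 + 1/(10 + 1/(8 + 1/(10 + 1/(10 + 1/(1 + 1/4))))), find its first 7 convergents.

Using the convergent recurrence p_i = a_i*p_{i-1} + p_{i-2}, q_i = a_i*q_{i-1} + q_{i-2} with p_{-2}=0, p_{-1}=1, q_{-2}=1, q_{-1}=0:
  i=0: a_0=1, p_0 = 1*1 + 0 = 1, q_0 = 1*0 + 1 = 1.
  i=1: a_1=10, p_1 = 10*1 + 1 = 11, q_1 = 10*1 + 0 = 10.
  i=2: a_2=8, p_2 = 8*11 + 1 = 89, q_2 = 8*10 + 1 = 81.
  i=3: a_3=10, p_3 = 10*89 + 11 = 901, q_3 = 10*81 + 10 = 820.
  i=4: a_4=10, p_4 = 10*901 + 89 = 9099, q_4 = 10*820 + 81 = 8281.
  i=5: a_5=1, p_5 = 1*9099 + 901 = 10000, q_5 = 1*8281 + 820 = 9101.
  i=6: a_6=4, p_6 = 4*10000 + 9099 = 49099, q_6 = 4*9101 + 8281 = 44685.

1/1, 11/10, 89/81, 901/820, 9099/8281, 10000/9101, 49099/44685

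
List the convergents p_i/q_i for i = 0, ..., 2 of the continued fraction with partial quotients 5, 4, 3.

5/1, 21/4, 68/13

Using the convergent recurrence p_i = a_i*p_{i-1} + p_{i-2}, q_i = a_i*q_{i-1} + q_{i-2} with p_{-2}=0, p_{-1}=1, q_{-2}=1, q_{-1}=0:
  i=0: a_0=5, p_0 = 5*1 + 0 = 5, q_0 = 5*0 + 1 = 1.
  i=1: a_1=4, p_1 = 4*5 + 1 = 21, q_1 = 4*1 + 0 = 4.
  i=2: a_2=3, p_2 = 3*21 + 5 = 68, q_2 = 3*4 + 1 = 13.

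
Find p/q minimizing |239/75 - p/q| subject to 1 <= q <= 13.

35/11

Expand x = 239/75 as a continued fraction with the Euclidean algorithm:
  239 = 3*75 + 14, so a_0 = 3.
  75 = 5*14 + 5, so a_1 = 5.
  14 = 2*5 + 4, so a_2 = 2.
  5 = 1*4 + 1, so a_3 = 1.
  4 = 4*1 + 0, so a_4 = 4.
so x = [3; 5, 2, 1, 4].
Convergents (p_i = a_i*p_{i-1} + p_{i-2}, q_i = a_i*q_{i-1} + q_{i-2} with p_{-2}=0, p_{-1}=1, q_{-2}=1, q_{-1}=0), until the denominator exceeds 13:
  i=0: a_0=3, p_0 = 3*1 + 0 = 3, q_0 = 3*0 + 1 = 1.
  i=1: a_1=5, p_1 = 5*3 + 1 = 16, q_1 = 5*1 + 0 = 5.
  i=2: a_2=2, p_2 = 2*16 + 3 = 35, q_2 = 2*5 + 1 = 11.
  i=3: a_3=1, p_3 = 1*35 + 16 = 51, q_3 = 1*11 + 5 = 16.
q_3 = 16 > 13, so the last convergent with denominator <= 13 is p_2/q_2 = 35/11.
The closest fraction with denominator <= 13 is either p_2/q_2 or the intermediate fraction (k*p_2 + p_1)/(k*q_2 + q_1) with the largest k >= 1 whose denominator stays <= 13; these approach x as k grows, and every other convergent or intermediate fraction in range is farther away.
Largest k: floor((13 - q_1)/q_2) = floor((13 - 5)/11) = 0.
Since k = 0, no intermediate fraction beyond p_2/q_2 has denominator <= 13, so the convergent 35/11 is the closest (its error is |239*11 - 35*75|/(75*11) = 4/825).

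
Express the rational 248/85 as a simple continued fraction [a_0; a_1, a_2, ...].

Run the Euclidean algorithm on 248 and 85; the successive quotients are the partial quotients a_0, a_1, ... (each step inverts the fractional part left over by the previous one):
  248 = 2*85 + 78, so a_0 = 2.
  85 = 1*78 + 7, so a_1 = 1.
  78 = 11*7 + 1, so a_2 = 11.
  7 = 7*1 + 0, so a_3 = 7.
The remainder reaches 0 after 4 divisions, so the expansion has 4 partial quotients, read off in order.

[2; 1, 11, 7]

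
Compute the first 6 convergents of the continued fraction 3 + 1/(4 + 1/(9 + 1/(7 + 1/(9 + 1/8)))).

Using the convergent recurrence p_i = a_i*p_{i-1} + p_{i-2}, q_i = a_i*q_{i-1} + q_{i-2} with p_{-2}=0, p_{-1}=1, q_{-2}=1, q_{-1}=0:
  i=0: a_0=3, p_0 = 3*1 + 0 = 3, q_0 = 3*0 + 1 = 1.
  i=1: a_1=4, p_1 = 4*3 + 1 = 13, q_1 = 4*1 + 0 = 4.
  i=2: a_2=9, p_2 = 9*13 + 3 = 120, q_2 = 9*4 + 1 = 37.
  i=3: a_3=7, p_3 = 7*120 + 13 = 853, q_3 = 7*37 + 4 = 263.
  i=4: a_4=9, p_4 = 9*853 + 120 = 7797, q_4 = 9*263 + 37 = 2404.
  i=5: a_5=8, p_5 = 8*7797 + 853 = 63229, q_5 = 8*2404 + 263 = 19495.

3/1, 13/4, 120/37, 853/263, 7797/2404, 63229/19495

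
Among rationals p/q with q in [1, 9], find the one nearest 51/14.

29/8

Expand x = 51/14 as a continued fraction with the Euclidean algorithm:
  51 = 3*14 + 9, so a_0 = 3.
  14 = 1*9 + 5, so a_1 = 1.
  9 = 1*5 + 4, so a_2 = 1.
  5 = 1*4 + 1, so a_3 = 1.
  4 = 4*1 + 0, so a_4 = 4.
so x = [3; 1, 1, 1, 4].
Convergents (p_i = a_i*p_{i-1} + p_{i-2}, q_i = a_i*q_{i-1} + q_{i-2} with p_{-2}=0, p_{-1}=1, q_{-2}=1, q_{-1}=0), until the denominator exceeds 9:
  i=0: a_0=3, p_0 = 3*1 + 0 = 3, q_0 = 3*0 + 1 = 1.
  i=1: a_1=1, p_1 = 1*3 + 1 = 4, q_1 = 1*1 + 0 = 1.
  i=2: a_2=1, p_2 = 1*4 + 3 = 7, q_2 = 1*1 + 1 = 2.
  i=3: a_3=1, p_3 = 1*7 + 4 = 11, q_3 = 1*2 + 1 = 3.
  i=4: a_4=4, p_4 = 4*11 + 7 = 51, q_4 = 4*3 + 2 = 14.
q_4 = 14 > 9, so the last convergent with denominator <= 9 is p_3/q_3 = 11/3.
The closest fraction with denominator <= 9 is either p_3/q_3 or the intermediate fraction (k*p_3 + p_2)/(k*q_3 + q_2) with the largest k >= 1 whose denominator stays <= 9; these approach x as k grows, and every other convergent or intermediate fraction in range is farther away.
Largest k: floor((9 - q_2)/q_3) = floor((9 - 2)/3) = 2.
That gives (2*11 + 7)/(2*3 + 2) = 29/8.
Compare the errors: |x - 11/3| = |51*3 - 11*14|/(14*3) = 1/42, and |x - 29/8| = |51*8 - 29*14|/(14*8) = 2/112.
Cross-multiplying, 2*42 = 84 < 112 = 1*112, so 2/112 is smaller: the intermediate fraction 29/8 is closer to x than 11/3.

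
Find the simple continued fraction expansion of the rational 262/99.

Run the Euclidean algorithm on 262 and 99; the successive quotients are the partial quotients a_0, a_1, ... (each step inverts the fractional part left over by the previous one):
  262 = 2*99 + 64, so a_0 = 2.
  99 = 1*64 + 35, so a_1 = 1.
  64 = 1*35 + 29, so a_2 = 1.
  35 = 1*29 + 6, so a_3 = 1.
  29 = 4*6 + 5, so a_4 = 4.
  6 = 1*5 + 1, so a_5 = 1.
  5 = 5*1 + 0, so a_6 = 5.
The remainder reaches 0 after 7 divisions, so the expansion has 7 partial quotients, read off in order.

[2; 1, 1, 1, 4, 1, 5]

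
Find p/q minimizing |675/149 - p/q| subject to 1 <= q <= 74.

Expand x = 675/149 as a continued fraction with the Euclidean algorithm:
  675 = 4*149 + 79, so a_0 = 4.
  149 = 1*79 + 70, so a_1 = 1.
  79 = 1*70 + 9, so a_2 = 1.
  70 = 7*9 + 7, so a_3 = 7.
  9 = 1*7 + 2, so a_4 = 1.
  7 = 3*2 + 1, so a_5 = 3.
  2 = 2*1 + 0, so a_6 = 2.
so x = [4; 1, 1, 7, 1, 3, 2].
Convergents (p_i = a_i*p_{i-1} + p_{i-2}, q_i = a_i*q_{i-1} + q_{i-2} with p_{-2}=0, p_{-1}=1, q_{-2}=1, q_{-1}=0), until the denominator exceeds 74:
  i=0: a_0=4, p_0 = 4*1 + 0 = 4, q_0 = 4*0 + 1 = 1.
  i=1: a_1=1, p_1 = 1*4 + 1 = 5, q_1 = 1*1 + 0 = 1.
  i=2: a_2=1, p_2 = 1*5 + 4 = 9, q_2 = 1*1 + 1 = 2.
  i=3: a_3=7, p_3 = 7*9 + 5 = 68, q_3 = 7*2 + 1 = 15.
  i=4: a_4=1, p_4 = 1*68 + 9 = 77, q_4 = 1*15 + 2 = 17.
  i=5: a_5=3, p_5 = 3*77 + 68 = 299, q_5 = 3*17 + 15 = 66.
  i=6: a_6=2, p_6 = 2*299 + 77 = 675, q_6 = 2*66 + 17 = 149.
q_6 = 149 > 74, so the last convergent with denominator <= 74 is p_5/q_5 = 299/66.
The closest fraction with denominator <= 74 is either p_5/q_5 or the intermediate fraction (k*p_5 + p_4)/(k*q_5 + q_4) with the largest k >= 1 whose denominator stays <= 74; these approach x as k grows, and every other convergent or intermediate fraction in range is farther away.
Largest k: floor((74 - q_4)/q_5) = floor((74 - 17)/66) = 0.
Since k = 0, no intermediate fraction beyond p_5/q_5 has denominator <= 74, so the convergent 299/66 is the closest (its error is |675*66 - 299*149|/(149*66) = 1/9834).

299/66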